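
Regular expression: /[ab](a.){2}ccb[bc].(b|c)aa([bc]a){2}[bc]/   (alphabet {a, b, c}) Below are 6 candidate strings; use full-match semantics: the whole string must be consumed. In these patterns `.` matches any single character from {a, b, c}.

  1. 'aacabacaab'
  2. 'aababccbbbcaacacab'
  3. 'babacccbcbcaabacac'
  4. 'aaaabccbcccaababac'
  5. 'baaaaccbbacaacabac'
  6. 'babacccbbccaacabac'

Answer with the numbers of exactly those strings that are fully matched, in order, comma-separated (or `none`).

2, 3, 4, 5, 6

1 → no match
2 → match
3 → match
4 → match
5 → match
6 → match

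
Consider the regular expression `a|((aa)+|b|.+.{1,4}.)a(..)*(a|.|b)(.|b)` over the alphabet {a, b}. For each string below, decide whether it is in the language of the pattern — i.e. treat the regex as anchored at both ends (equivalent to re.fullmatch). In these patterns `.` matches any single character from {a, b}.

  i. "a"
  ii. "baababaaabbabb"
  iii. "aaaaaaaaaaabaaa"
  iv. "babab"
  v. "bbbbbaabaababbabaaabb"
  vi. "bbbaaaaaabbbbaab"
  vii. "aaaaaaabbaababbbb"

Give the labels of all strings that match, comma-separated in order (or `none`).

i → match
ii → match
iii → match
iv → no match
v → match
vi → match
vii → match

i, ii, iii, v, vi, vii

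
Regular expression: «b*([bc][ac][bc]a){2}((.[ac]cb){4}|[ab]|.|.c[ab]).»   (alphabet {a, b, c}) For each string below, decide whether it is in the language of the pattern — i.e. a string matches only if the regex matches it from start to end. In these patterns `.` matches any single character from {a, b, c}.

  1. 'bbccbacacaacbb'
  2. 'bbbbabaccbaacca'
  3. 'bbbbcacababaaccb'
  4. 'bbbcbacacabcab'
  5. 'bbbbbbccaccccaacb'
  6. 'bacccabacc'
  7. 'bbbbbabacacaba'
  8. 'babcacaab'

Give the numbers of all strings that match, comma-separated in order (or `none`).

1 → match
2 → no match
3 → no match
4 → match
5 → no match
6 → no match
7 → match
8 → no match

1, 4, 7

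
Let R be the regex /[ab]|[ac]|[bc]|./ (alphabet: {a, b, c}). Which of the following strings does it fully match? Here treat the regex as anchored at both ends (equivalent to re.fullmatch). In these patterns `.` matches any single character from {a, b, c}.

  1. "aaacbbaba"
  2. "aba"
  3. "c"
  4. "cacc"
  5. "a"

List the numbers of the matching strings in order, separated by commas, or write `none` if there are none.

3, 5

1 → no match
2 → no match
3 → match
4 → no match
5 → match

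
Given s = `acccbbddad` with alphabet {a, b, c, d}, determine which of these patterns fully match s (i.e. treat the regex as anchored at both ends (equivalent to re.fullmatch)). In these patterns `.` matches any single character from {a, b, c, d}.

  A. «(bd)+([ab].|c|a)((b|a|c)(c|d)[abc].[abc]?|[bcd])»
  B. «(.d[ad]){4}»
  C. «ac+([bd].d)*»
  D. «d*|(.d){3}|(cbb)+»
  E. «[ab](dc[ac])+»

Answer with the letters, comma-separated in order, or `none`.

A → no match — must start with `bd`
B → no match
C → match
D → no match
E → no match

C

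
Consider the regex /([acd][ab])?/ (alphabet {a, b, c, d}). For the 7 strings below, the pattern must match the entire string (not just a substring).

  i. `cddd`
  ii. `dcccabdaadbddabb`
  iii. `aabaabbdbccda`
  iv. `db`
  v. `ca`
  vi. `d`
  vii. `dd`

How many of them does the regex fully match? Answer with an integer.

i → no match
ii → no match
iii → no match
iv → match
v → match
vi → no match
vii → no match
Total matched: 2

2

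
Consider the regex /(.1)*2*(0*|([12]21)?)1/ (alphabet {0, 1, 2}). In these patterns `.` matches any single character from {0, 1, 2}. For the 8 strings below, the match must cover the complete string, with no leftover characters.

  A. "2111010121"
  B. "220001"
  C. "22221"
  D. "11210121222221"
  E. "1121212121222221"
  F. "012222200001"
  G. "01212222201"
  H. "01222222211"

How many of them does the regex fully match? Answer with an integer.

8

A. "2111010121" → match
B. "220001" → match
C. "22221" → match
D → match
E → match
F. "012222200001" → match
G. "01212222201" → match
H. "01222222211" → match
Total matched: 8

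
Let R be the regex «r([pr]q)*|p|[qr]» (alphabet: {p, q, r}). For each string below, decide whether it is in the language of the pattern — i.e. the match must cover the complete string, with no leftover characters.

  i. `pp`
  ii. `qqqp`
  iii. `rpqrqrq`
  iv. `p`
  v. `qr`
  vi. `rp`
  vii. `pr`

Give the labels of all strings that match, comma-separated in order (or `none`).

iii, iv

i → no match
ii → no match
iii → match
iv → match
v → no match
vi → no match
vii → no match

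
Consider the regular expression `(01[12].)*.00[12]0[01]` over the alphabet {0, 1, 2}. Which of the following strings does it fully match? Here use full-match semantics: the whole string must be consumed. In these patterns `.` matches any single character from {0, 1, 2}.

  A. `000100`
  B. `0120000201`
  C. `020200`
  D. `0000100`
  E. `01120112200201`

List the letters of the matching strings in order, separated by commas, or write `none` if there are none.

A, B, E

A → match
B → match
C → no match
D → no match
E → match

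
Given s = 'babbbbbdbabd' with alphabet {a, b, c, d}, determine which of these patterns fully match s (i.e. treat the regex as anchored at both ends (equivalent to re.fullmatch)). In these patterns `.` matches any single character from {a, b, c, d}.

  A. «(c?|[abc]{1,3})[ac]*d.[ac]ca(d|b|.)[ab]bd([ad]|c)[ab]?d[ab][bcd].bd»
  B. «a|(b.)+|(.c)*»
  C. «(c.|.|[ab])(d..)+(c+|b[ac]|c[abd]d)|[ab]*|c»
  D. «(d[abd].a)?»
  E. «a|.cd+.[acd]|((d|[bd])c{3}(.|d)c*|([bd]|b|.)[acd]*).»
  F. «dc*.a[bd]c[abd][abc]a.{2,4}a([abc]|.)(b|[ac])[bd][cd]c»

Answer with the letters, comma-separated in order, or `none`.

B

A → no match
B → match
C → no match
D → no match
E → no match
F → no match — must start with 'd'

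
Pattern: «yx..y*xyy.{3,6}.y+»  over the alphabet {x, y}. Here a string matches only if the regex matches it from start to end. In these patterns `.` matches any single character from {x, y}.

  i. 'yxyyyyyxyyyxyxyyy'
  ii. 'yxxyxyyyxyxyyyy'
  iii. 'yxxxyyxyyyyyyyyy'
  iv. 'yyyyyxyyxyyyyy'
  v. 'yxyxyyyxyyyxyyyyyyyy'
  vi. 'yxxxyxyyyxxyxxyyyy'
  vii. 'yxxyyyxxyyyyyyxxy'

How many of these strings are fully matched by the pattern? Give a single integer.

i → match
ii → match
iii → match
iv → no match — must start with 'yx'
v → match
vi → match
vii → no match
Total matched: 5

5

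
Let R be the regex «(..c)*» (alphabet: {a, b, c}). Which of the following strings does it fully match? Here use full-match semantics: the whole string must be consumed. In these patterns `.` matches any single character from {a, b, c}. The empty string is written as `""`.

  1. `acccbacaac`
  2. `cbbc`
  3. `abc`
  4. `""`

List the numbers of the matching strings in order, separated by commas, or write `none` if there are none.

3, 4

1 → no match
2 → no match
3 → match
4 → match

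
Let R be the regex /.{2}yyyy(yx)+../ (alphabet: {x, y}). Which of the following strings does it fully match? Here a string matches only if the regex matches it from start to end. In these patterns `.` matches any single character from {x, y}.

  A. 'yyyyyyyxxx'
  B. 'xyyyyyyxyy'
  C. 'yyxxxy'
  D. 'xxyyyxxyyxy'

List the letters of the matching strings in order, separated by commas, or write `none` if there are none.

A. 'yyyyyyyxxx' → match
B. 'xyyyyyyxyy' → match
C. 'yyxxxy' → no match
D. 'xxyyyxxyyxy' → no match

A, B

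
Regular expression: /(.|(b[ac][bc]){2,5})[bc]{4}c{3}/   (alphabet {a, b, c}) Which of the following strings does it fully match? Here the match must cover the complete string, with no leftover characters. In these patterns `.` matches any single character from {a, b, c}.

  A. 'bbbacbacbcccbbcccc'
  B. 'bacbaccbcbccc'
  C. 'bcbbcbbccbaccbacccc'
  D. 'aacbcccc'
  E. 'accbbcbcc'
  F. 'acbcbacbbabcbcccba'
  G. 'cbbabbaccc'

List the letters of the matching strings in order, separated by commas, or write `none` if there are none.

B

A → no match
B → match
C → no match
D → no match
E → no match
F → no match — must end with 'c'
G → no match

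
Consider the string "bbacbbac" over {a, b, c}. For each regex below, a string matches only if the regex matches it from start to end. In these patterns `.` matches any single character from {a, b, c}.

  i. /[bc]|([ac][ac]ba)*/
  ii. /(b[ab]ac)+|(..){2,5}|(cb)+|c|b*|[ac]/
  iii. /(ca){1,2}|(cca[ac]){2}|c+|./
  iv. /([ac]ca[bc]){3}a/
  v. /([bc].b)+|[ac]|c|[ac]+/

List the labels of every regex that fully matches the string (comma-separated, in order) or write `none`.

ii

i → no match
ii → match
iii → no match
iv → no match — must end with "a"
v → no match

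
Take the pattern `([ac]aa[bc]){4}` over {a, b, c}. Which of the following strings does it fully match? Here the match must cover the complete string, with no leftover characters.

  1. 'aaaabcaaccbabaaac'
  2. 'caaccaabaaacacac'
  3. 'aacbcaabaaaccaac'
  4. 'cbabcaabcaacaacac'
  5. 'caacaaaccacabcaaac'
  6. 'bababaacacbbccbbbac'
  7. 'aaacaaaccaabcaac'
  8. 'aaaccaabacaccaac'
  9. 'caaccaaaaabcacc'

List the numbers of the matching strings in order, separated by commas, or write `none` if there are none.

1 → no match
2 → no match
3 → no match
4 → no match
5 → no match
6 → no match
7 → match
8 → no match
9 → no match

7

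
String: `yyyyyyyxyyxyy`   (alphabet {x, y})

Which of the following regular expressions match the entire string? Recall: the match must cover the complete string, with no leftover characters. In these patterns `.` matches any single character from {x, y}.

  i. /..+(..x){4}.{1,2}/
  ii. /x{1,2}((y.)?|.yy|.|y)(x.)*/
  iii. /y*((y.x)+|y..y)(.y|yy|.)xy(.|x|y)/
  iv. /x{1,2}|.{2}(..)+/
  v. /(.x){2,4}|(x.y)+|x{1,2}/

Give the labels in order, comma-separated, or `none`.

iii

i → no match
ii → no match — must start with `x`
iii → match
iv → no match
v → no match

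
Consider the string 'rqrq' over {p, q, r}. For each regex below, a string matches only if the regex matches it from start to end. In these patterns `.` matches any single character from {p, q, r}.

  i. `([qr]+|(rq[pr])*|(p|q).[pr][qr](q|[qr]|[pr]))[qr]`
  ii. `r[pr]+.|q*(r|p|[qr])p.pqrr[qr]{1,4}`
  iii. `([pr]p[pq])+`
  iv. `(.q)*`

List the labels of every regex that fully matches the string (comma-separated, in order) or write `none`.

i, iv

i → match
ii → no match
iii → no match
iv → match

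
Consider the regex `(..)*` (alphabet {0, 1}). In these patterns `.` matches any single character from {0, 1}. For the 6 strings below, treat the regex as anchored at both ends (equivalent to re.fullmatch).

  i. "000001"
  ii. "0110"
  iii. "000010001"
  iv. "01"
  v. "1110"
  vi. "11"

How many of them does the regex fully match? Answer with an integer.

i → match
ii → match
iii → no match
iv → match
v → match
vi → match
Total matched: 5

5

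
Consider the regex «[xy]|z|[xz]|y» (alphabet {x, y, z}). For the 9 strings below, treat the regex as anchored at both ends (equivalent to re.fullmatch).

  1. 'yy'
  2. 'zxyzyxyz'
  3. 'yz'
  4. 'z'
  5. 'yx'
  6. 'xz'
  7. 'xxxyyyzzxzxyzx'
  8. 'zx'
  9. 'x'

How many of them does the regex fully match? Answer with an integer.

2

1 → no match
2 → no match
3 → no match
4 → match
5 → no match
6 → no match
7 → no match
8 → no match
9 → match
Total matched: 2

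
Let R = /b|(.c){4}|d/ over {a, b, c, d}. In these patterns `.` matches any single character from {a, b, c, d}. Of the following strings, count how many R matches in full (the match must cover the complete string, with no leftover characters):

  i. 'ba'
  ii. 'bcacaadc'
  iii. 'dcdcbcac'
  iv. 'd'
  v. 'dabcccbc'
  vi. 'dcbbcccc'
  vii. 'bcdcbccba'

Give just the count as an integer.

2

i → no match
ii → no match
iii → match
iv → match
v → no match
vi → no match
vii → no match
Total matched: 2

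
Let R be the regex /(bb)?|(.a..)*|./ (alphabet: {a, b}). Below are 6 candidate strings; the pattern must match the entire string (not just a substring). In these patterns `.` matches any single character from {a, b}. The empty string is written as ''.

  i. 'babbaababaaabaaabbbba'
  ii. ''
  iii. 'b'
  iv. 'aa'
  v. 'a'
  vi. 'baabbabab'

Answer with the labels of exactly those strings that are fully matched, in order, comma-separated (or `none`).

i → no match
ii → match
iii → match
iv → no match
v → match
vi → no match

ii, iii, v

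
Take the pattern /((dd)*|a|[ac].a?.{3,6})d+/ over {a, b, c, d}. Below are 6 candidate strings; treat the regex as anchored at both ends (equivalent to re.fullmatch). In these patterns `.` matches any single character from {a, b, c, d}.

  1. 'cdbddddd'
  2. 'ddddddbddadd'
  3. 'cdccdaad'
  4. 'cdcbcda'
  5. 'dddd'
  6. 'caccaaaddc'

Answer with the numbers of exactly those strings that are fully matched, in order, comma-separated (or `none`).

1, 3, 5

1. 'cdbddddd' → match
2. 'ddddddbddadd' → no match
3. 'cdccdaad' → match
4. 'cdcbcda' → no match — must end with 'd'
5. 'dddd' → match
6. 'caccaaaddc' → no match — must end with 'd'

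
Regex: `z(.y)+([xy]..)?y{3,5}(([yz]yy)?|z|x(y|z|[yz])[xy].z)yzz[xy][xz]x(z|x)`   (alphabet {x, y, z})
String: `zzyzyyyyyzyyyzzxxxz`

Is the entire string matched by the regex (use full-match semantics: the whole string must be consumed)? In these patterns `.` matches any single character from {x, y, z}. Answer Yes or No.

Yes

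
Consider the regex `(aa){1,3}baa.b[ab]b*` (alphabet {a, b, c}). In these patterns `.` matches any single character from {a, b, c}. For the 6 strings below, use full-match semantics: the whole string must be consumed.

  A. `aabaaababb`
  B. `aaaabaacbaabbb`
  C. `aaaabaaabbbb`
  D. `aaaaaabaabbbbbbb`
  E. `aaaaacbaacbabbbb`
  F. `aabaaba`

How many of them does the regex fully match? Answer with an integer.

3

A → match
B → no match
C → match
D → match
E → no match
F → no match
Total matched: 3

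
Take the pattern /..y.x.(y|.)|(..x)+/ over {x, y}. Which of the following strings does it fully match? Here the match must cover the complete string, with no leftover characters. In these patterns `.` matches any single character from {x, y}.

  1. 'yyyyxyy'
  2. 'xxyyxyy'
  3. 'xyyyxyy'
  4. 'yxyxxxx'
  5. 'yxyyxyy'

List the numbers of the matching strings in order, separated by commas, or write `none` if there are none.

1 → match
2 → match
3 → match
4 → match
5 → match

1, 2, 3, 4, 5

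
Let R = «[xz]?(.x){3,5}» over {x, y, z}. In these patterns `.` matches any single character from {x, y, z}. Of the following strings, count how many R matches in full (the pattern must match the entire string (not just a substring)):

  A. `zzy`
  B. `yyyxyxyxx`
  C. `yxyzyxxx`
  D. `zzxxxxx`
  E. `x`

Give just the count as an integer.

A. `zzy` → no match — must end with `x`
B. `yyyxyxyxx` → no match
C. `yxyzyxxx` → no match
D. `zzxxxxx` → match
E. `x` → no match
Total matched: 1

1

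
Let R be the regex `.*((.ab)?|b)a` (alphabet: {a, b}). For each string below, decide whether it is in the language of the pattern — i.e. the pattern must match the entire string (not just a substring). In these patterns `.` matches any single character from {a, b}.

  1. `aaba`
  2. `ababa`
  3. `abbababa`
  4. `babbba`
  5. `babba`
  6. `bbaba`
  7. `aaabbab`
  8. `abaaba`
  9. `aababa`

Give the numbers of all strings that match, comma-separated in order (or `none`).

1. `aaba` → match
2. `ababa` → match
3. `abbababa` → match
4. `babbba` → match
5. `babba` → match
6. `bbaba` → match
7. `aaabbab` → no match — must end with `a`
8. `abaaba` → match
9. `aababa` → match

1, 2, 3, 4, 5, 6, 8, 9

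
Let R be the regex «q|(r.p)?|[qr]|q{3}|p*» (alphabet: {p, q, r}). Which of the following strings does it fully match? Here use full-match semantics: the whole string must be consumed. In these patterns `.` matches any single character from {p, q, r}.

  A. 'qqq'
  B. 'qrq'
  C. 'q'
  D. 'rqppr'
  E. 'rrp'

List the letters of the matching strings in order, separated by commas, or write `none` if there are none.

A → match
B → no match
C → match
D → no match
E → match

A, C, E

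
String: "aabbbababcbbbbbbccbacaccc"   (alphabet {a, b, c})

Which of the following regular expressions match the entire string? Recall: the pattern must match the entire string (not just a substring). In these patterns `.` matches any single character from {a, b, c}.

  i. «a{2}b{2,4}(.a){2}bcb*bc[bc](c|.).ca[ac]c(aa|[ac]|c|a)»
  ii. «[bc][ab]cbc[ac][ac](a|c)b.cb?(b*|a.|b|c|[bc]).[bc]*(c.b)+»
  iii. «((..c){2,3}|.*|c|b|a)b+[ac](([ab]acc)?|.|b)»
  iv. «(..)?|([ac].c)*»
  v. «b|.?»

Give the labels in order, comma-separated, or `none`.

i

i → match
ii → no match — must end with "b"
iii → no match
iv → no match
v → no match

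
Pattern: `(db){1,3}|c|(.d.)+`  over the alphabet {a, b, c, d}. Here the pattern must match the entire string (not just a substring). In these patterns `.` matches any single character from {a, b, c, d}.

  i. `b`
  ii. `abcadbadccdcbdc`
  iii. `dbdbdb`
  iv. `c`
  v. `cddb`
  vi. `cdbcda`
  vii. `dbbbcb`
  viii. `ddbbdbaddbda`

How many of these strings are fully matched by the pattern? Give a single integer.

4

i → no match
ii → no match
iii → match
iv → match
v → no match
vi → match
vii → no match
viii → match
Total matched: 4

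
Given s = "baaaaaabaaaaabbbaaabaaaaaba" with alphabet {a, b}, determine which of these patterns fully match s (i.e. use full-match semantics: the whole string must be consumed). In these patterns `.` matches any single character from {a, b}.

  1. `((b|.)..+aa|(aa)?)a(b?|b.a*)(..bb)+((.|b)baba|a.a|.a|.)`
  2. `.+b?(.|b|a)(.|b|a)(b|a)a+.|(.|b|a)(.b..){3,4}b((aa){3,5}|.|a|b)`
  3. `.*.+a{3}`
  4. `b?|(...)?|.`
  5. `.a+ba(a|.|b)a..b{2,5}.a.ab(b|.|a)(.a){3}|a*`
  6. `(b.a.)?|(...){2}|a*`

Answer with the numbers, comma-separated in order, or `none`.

1 → no match
2 → no match
3 → no match
4 → no match
5 → match
6 → no match

5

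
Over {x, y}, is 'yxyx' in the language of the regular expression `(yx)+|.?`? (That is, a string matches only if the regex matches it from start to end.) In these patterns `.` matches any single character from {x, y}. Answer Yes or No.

Yes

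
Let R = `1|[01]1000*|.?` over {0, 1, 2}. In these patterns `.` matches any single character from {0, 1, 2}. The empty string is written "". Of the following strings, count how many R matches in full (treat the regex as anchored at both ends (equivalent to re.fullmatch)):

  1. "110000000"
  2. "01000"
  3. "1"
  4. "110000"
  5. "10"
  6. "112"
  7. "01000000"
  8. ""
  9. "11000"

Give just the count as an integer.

1. "110000000" → match
2. "01000" → match
3. "1" → match
4. "110000" → match
5. "10" → no match
6. "112" → no match
7. "01000000" → match
8. "" → match
9. "11000" → match
Total matched: 7

7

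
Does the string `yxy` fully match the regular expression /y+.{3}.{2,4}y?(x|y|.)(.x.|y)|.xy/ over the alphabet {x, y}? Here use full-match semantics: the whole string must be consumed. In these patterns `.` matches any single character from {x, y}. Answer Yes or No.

Yes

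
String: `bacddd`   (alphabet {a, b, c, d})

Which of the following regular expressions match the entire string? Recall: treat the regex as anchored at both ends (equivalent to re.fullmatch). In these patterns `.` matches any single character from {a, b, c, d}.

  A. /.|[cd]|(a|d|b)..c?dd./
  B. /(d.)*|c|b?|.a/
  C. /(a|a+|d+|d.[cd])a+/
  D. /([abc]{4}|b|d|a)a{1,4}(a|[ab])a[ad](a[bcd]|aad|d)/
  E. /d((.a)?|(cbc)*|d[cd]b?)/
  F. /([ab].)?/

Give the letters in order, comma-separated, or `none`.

A

A → match
B → no match
C → no match — must end with `a`
D → no match
E → no match — must start with `d`
F → no match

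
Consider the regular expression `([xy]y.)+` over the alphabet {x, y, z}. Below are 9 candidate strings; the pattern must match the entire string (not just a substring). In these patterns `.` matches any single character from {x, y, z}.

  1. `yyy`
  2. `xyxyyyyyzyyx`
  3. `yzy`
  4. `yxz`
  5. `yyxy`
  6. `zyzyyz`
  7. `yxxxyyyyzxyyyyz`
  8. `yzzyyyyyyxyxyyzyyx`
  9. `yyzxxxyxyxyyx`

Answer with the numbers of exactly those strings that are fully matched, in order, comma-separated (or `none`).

1. `yyy` → match
2. `xyxyyyyyzyyx` → match
3. `yzy` → no match
4. `yxz` → no match
5. `yyxy` → no match
6. `zyzyyz` → no match
7 → no match
8 → no match
9 → no match

1, 2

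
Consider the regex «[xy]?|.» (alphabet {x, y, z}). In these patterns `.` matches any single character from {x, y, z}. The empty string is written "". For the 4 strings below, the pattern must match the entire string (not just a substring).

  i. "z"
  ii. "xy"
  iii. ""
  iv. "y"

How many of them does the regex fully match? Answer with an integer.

i → match
ii → no match
iii → match
iv → match
Total matched: 3

3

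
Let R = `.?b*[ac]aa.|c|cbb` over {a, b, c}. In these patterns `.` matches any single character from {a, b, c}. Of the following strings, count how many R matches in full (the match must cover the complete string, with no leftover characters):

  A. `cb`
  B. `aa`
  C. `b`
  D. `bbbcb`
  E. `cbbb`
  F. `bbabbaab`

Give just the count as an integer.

0

A → no match
B → no match
C → no match
D → no match
E → no match
F → no match
Total matched: 0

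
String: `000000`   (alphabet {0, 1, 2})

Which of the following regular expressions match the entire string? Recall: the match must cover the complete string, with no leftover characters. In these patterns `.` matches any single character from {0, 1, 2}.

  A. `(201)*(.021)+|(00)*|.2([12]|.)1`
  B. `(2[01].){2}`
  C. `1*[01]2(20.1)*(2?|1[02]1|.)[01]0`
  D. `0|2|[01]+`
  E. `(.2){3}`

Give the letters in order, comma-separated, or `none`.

A, D

A → match
B → no match — must start with `2`
C → no match
D → match
E → no match — must end with `2`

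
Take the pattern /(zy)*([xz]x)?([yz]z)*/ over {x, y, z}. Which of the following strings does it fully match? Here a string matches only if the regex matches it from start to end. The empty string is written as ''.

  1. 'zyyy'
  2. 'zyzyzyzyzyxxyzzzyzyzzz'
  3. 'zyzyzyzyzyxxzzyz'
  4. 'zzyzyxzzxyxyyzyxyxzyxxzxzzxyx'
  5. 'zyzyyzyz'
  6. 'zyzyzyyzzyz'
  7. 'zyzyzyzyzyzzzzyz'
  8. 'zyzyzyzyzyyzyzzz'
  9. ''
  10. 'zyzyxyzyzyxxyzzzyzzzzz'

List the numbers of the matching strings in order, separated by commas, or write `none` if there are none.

1 → no match
2 → match
3 → match
4 → no match
5 → match
6 → no match
7 → match
8 → match
9 → match
10 → no match

2, 3, 5, 7, 8, 9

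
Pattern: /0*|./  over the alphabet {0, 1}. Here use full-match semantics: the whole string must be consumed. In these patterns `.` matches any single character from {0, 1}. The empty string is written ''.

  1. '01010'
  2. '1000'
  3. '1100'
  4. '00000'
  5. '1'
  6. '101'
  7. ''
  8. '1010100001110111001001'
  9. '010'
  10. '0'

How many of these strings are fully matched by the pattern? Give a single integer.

1. '01010' → no match
2. '1000' → no match
3. '1100' → no match
4. '00000' → match
5. '1' → match
6. '101' → no match
7. '' → match
8 → no match
9. '010' → no match
10. '0' → match
Total matched: 4

4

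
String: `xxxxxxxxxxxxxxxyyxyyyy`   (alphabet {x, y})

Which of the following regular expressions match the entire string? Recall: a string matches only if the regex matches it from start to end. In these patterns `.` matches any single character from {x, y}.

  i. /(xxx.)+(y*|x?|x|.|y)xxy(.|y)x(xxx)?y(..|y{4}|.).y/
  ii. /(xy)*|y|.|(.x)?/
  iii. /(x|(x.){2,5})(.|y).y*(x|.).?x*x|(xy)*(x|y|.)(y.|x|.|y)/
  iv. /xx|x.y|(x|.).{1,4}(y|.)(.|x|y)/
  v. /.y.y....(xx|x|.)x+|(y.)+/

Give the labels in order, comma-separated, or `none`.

i

i → match
ii → no match
iii → no match
iv → no match
v → no match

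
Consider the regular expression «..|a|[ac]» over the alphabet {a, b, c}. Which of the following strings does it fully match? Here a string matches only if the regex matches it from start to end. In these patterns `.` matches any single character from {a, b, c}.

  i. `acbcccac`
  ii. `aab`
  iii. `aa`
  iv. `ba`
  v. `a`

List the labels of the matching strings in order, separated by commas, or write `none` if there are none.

i → no match
ii → no match
iii → match
iv → match
v → match

iii, iv, v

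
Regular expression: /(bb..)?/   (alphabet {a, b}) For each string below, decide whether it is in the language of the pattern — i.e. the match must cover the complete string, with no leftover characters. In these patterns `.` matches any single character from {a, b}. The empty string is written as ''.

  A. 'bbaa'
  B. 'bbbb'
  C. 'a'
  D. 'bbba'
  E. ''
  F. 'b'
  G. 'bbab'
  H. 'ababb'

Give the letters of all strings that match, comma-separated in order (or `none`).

A. 'bbaa' → match
B. 'bbbb' → match
C. 'a' → no match
D. 'bbba' → match
E. '' → match
F. 'b' → no match
G. 'bbab' → match
H. 'ababb' → no match

A, B, D, E, G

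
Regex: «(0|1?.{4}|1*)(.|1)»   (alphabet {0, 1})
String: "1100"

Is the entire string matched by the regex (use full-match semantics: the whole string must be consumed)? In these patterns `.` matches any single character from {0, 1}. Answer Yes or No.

No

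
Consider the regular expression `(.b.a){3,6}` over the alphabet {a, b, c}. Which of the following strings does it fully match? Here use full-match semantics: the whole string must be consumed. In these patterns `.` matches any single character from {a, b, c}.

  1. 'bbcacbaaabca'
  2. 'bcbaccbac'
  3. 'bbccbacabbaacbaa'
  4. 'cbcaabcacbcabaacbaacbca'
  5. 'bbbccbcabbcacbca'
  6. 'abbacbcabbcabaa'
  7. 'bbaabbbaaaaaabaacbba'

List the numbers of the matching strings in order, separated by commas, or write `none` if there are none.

1. 'bbcacbaaabca' → match
2. 'bcbaccbac' → no match — must end with 'a'
3 → no match
4 → no match
5 → no match
6 → no match
7 → no match

1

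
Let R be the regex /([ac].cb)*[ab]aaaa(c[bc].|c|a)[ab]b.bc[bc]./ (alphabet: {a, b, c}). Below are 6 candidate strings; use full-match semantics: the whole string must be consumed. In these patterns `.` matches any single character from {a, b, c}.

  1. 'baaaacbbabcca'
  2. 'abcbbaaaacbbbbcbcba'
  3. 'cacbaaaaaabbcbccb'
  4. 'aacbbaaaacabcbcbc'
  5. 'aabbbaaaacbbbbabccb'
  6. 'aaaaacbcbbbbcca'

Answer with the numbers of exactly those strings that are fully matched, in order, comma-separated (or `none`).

1, 2, 3, 4, 6

1 → match
2 → match
3 → match
4 → match
5 → no match
6 → match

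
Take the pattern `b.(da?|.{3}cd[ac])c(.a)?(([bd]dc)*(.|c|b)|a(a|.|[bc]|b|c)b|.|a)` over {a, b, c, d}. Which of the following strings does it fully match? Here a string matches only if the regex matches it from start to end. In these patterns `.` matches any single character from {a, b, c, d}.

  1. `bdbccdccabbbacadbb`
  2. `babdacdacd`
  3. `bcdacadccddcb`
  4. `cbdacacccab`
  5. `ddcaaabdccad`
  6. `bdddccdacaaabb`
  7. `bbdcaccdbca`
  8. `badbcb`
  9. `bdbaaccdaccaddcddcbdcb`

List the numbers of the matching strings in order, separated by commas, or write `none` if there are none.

1 → no match
2. `babdacdacd` → match
3 → no match
4. `cbdacacccab` → no match — must start with `b`
5. `ddcaaabdccad` → no match — must start with `b`
6 → match
7. `bbdcaccdbca` → no match
8. `badbcb` → no match
9 → no match

2, 6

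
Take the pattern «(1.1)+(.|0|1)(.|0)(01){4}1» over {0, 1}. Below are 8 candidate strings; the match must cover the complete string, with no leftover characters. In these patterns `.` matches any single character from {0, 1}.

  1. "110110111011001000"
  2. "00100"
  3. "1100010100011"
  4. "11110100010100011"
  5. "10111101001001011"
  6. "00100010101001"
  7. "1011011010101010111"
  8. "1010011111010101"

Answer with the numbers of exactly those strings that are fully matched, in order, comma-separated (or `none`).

1 → no match — must end with "011"
2 → no match — must start with "1"
3 → no match
4 → no match
5 → no match
6 → no match — must start with "1"
7 → no match — must end with "011"
8 → no match — must end with "011"

none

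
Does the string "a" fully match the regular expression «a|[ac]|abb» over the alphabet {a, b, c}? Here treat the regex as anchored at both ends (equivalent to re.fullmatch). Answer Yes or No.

Yes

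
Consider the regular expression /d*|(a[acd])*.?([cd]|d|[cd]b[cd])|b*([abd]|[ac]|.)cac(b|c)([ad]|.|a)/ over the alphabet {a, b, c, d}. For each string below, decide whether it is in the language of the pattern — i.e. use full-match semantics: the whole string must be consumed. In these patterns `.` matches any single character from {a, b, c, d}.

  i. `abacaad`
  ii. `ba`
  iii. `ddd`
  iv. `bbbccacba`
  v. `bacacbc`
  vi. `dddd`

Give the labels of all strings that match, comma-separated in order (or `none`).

iii, iv, v, vi

i → no match
ii → no match
iii → match
iv → match
v → match
vi → match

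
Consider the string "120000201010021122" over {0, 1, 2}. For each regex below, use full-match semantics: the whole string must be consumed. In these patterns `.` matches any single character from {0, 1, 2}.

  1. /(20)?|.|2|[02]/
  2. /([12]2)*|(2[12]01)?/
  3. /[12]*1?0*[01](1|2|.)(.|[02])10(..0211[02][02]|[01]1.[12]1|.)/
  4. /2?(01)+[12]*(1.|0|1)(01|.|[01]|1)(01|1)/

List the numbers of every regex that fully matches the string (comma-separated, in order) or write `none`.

1 → no match
2 → no match
3 → match
4 → no match

3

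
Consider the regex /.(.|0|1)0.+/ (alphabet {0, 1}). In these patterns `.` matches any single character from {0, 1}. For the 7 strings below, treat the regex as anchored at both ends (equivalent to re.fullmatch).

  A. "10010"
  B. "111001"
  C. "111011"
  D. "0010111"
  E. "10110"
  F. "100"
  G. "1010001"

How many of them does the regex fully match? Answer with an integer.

A → match
B → no match
C → no match
D → no match
E → no match
F → no match
G → no match
Total matched: 1

1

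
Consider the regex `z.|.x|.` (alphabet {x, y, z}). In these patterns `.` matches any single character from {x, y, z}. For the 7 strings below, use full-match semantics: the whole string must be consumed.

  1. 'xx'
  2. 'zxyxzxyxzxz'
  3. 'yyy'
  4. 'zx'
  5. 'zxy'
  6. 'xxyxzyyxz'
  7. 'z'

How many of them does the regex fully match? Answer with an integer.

3

1 → match
2 → no match
3 → no match
4 → match
5 → no match
6 → no match
7 → match
Total matched: 3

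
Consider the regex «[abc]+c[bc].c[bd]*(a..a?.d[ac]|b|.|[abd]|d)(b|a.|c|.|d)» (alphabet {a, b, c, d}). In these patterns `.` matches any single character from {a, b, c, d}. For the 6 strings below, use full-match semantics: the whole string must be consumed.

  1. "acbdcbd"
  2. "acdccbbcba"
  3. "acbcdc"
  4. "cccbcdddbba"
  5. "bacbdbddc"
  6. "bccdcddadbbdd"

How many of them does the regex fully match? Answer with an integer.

2

1 → match
2 → no match
3 → no match
4 → match
5 → no match
6 → no match
Total matched: 2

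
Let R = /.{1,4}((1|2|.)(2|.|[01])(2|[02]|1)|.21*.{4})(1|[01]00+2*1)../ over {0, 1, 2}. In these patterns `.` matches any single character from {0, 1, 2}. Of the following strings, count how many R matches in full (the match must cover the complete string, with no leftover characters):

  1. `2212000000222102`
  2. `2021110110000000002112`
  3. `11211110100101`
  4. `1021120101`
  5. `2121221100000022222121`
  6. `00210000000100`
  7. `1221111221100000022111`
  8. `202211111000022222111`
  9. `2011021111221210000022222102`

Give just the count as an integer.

1 → match
2 → match
3 → match
4 → match
5 → match
6 → match
7 → match
8 → match
9 → match
Total matched: 9

9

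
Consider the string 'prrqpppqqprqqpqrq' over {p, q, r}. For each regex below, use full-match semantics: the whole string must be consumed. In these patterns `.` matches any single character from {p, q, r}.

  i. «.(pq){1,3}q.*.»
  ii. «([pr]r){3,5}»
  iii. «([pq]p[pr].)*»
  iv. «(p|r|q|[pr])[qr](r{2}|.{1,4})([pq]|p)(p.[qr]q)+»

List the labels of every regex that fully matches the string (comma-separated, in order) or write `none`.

iv

i → no match
ii → no match — must end with 'r'
iii → no match
iv → match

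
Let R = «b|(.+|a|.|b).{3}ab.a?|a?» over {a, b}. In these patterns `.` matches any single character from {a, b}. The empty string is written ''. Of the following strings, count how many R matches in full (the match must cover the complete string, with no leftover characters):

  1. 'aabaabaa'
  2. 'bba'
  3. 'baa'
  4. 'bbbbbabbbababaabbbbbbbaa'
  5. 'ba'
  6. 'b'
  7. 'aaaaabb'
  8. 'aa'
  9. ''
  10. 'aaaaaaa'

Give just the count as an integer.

1 → match
2 → no match
3 → no match
4 → no match
5 → no match
6 → match
7 → match
8 → no match
9 → match
10 → no match
Total matched: 4

4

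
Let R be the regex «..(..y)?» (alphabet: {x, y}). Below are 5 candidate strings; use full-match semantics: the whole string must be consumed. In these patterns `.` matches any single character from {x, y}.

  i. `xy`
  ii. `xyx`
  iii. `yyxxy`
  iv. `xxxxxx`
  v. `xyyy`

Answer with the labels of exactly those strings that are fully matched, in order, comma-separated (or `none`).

i, iii

i → match
ii → no match
iii → match
iv → no match
v → no match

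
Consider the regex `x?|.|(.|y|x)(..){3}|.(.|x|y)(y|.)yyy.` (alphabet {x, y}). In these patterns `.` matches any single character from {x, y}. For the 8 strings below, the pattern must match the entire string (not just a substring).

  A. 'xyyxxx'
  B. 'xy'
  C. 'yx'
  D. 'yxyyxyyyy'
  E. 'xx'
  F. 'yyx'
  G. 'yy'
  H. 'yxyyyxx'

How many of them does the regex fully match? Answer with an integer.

1

A → no match
B → no match
C → no match
D → no match
E → no match
F → no match
G → no match
H → match
Total matched: 1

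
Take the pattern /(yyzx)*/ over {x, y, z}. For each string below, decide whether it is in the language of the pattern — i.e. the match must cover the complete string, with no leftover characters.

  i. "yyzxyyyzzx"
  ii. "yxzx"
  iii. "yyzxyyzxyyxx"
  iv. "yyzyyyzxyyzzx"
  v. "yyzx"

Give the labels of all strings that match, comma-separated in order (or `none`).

v

i → no match
ii → no match
iii → no match
iv → no match
v → match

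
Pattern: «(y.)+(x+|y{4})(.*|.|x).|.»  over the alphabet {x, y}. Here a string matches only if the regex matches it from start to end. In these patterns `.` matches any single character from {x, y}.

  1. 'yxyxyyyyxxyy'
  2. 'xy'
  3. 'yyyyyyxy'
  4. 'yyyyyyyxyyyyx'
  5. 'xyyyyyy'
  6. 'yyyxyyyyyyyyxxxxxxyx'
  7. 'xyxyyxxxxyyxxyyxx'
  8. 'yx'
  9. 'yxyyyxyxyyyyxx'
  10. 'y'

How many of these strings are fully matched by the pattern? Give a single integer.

6

1 → match
2 → no match
3 → match
4 → match
5 → no match
6 → match
7 → no match
8 → no match
9 → match
10 → match
Total matched: 6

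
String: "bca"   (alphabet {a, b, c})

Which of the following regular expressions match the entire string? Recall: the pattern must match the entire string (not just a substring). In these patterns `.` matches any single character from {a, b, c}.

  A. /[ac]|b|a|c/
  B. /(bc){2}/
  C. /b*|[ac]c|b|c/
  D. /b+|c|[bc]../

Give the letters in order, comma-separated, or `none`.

A → no match
B → no match — must end with "bc"
C → no match
D → match

D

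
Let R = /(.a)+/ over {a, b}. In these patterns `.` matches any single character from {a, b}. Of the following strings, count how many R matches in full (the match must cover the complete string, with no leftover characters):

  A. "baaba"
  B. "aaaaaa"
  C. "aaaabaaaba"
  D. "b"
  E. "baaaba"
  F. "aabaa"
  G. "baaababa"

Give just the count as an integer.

4

A → no match
B → match
C → match
D → no match — must end with "a"
E → match
F → no match
G → match
Total matched: 4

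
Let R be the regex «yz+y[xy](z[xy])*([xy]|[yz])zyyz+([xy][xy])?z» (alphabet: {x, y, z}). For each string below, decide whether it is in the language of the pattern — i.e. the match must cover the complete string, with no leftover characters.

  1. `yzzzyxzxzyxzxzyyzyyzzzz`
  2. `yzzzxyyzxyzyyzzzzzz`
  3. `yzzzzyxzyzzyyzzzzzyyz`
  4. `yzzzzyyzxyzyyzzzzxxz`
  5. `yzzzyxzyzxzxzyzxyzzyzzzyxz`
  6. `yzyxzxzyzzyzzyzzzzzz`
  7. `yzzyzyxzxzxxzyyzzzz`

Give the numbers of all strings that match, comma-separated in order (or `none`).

1 → no match
2 → no match
3 → match
4 → match
5 → no match
6 → no match
7 → no match

3, 4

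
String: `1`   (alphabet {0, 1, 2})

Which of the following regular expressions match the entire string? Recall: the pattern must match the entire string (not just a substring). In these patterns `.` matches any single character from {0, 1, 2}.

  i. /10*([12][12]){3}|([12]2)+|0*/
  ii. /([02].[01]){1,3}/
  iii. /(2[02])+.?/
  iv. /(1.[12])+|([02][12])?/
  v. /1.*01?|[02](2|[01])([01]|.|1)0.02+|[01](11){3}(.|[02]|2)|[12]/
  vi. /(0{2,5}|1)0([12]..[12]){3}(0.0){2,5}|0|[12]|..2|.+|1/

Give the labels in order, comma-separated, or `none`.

i → no match
ii → no match
iii → no match — must start with `2`
iv → no match
v → match
vi → match

v, vi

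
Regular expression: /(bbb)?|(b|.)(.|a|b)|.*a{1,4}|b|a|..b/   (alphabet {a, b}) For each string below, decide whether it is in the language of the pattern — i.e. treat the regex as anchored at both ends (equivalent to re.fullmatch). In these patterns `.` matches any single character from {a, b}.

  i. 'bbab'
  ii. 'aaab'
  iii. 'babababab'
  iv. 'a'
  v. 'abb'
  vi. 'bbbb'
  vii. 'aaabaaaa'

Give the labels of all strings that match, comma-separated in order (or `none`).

iv, v, vii

i → no match
ii → no match
iii → no match
iv → match
v → match
vi → no match
vii → match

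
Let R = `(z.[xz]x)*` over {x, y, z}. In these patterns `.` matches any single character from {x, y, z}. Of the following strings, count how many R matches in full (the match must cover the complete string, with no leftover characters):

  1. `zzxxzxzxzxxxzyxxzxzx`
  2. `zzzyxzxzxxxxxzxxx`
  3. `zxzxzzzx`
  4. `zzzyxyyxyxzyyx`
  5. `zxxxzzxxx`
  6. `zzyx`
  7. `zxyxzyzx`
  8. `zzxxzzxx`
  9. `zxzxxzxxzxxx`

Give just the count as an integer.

1 → match
2 → no match
3 → match
4 → no match
5 → no match
6 → no match
7 → no match
8 → match
9 → no match
Total matched: 3

3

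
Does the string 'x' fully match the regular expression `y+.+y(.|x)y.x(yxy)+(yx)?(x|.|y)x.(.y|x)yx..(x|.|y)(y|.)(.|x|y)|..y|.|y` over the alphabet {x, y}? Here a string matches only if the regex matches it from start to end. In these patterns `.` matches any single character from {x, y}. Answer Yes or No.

Yes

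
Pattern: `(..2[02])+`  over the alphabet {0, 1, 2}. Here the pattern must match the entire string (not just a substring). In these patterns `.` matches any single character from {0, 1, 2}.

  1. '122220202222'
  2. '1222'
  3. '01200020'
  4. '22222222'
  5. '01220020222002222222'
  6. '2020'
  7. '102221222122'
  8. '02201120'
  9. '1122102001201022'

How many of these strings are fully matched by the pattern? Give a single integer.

9

1 → match
2 → match
3 → match
4 → match
5 → match
6 → match
7 → match
8 → match
9 → match
Total matched: 9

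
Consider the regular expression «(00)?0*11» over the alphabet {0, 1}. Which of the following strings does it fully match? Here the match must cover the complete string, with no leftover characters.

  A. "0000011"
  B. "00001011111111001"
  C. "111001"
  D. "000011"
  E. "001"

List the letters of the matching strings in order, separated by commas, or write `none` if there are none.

A, D

A → match
B → no match — must end with "11"
C → no match — must end with "11"
D → match
E → no match — must end with "11"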